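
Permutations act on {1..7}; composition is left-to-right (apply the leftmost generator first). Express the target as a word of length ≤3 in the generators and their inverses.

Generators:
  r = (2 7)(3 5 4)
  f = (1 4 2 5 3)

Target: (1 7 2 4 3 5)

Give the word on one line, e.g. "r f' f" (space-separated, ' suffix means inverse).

f f r'

  after f: (1 4 2 5 3)
  after f: (1 2 3 4 5)
  after r': (1 7 2 4 3 5)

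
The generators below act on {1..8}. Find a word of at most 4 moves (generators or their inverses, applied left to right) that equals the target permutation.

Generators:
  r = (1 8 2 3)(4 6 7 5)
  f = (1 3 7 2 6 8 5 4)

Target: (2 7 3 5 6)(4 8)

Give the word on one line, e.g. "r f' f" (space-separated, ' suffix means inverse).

  after f: (1 3 7 2 6 8 5 4)
  after r: (2 7 3 5 6)(4 8)

f r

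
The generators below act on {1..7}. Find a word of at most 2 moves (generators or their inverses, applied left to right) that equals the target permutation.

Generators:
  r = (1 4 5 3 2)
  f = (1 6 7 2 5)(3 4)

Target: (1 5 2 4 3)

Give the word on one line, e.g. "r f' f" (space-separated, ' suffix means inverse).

  after r: (1 4 5 3 2)
  after r: (1 5 2 4 3)

r r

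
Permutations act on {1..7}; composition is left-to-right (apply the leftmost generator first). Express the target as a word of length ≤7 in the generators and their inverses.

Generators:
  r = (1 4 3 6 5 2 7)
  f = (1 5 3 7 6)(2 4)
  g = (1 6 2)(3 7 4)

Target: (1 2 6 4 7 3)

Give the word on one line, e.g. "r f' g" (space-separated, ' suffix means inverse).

  after r: (1 4 3 6 5 2 7)
  after r: (1 3 5 7 4 6 2)
  after f: (1 7 2 5 6 4)
  after r: (3 6)
  after g': (1 2 6 4 7 3)

r r f r g'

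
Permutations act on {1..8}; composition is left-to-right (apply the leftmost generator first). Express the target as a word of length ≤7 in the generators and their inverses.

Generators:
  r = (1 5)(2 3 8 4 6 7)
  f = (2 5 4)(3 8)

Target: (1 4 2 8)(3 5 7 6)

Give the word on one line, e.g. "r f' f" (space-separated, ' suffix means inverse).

  after r': (1 5)(2 7 6 4 8 3)
  after f: (1 4 3 5)(2 7 6)
  after r: (1 6 3)(4 8)
  after f': (1 6 8 5 2 4 3)
  after r': (1 4 2 8)(3 5 7 6)

r' f r f' r'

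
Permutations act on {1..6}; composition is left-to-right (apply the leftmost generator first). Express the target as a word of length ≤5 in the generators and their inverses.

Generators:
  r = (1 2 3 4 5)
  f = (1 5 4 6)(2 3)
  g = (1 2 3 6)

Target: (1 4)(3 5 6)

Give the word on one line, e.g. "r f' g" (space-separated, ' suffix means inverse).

  after g: (1 2 3 6)
  after r': (3 6 5 4)
  after f: (1 5 6 4 2 3)
  after r': (1 4)(3 5 6)

g r' f r'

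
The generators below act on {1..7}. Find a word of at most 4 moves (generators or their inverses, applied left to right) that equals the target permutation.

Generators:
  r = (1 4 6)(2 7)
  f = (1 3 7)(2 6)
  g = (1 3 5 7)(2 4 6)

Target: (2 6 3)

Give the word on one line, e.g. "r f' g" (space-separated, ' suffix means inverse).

  after g': (1 7 5 3)(2 6 4)
  after r: (1 2)(3 4 7 5)
  after r: (1 7 5 3 6)(2 4)
  after g: (2 6 3)

g' r r g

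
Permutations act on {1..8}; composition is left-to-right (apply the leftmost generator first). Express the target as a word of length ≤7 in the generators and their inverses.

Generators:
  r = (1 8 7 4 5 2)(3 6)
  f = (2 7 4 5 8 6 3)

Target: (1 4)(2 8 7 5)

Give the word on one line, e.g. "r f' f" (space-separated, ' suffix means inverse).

  after f': (2 3 6 8 5 4 7)
  after f': (2 6 5 7 3 8 4)
  after r: (1 8 5 4)(2 3 7 6)
  after f': (1 5 7 8 4)(2 6 3)
  after f': (1 4)(2 8 7 5)

f' f' r f' f'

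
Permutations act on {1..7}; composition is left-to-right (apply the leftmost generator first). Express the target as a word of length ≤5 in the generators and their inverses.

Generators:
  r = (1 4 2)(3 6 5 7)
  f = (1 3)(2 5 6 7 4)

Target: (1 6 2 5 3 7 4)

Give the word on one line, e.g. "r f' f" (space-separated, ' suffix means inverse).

  after r: (1 4 2)(3 6 5 7)
  after r: (1 2 4)(3 5)(6 7)
  after f: (1 5)(3 6 4)
  after f: (1 6 2 5 3 7 4)

r r f f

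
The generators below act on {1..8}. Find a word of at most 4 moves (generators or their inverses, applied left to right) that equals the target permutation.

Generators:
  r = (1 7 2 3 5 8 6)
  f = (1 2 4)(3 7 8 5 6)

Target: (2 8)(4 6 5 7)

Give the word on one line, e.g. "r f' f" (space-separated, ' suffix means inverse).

  after f': (1 4 2)(3 6 5 8 7)
  after r': (1 4 7 2 6 3 8)
  after f': (1 2 5 8 4 3 7)
  after f': (2 8)(4 6 5 7)

f' r' f' f'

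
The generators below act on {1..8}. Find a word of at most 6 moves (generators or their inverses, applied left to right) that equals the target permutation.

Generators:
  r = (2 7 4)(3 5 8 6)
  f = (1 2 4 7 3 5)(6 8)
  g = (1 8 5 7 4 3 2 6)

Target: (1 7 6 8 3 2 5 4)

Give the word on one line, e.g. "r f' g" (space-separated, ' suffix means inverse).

  after f': (1 5 3 7 4 2)(6 8)
  after g': (1 8 2 6)(3 5 4)
  after r': (1 5 7 2 8 4 6)
  after g: (1 7 6 8 3 2 5 4)

f' g' r' g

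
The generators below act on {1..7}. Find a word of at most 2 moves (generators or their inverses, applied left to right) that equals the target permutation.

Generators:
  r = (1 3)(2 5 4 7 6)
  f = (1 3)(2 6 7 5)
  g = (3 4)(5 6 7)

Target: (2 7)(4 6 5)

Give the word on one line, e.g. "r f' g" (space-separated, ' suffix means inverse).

r f'

  after r: (1 3)(2 5 4 7 6)
  after f': (2 7)(4 6 5)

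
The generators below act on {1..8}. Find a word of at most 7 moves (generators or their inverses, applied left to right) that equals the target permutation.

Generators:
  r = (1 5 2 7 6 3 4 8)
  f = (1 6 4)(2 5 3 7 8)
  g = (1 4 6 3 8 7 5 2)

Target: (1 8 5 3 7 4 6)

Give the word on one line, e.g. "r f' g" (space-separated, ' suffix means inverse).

g' f' r g r

  after g': (1 2 5 7 8 3 6 4)
  after f': (1 8 5 3)
  after r: (2 7 6 3 5 4 8)
  after g: (1 4 7 3 2 5 6 8)
  after r: (1 8 5 3 7 4 6)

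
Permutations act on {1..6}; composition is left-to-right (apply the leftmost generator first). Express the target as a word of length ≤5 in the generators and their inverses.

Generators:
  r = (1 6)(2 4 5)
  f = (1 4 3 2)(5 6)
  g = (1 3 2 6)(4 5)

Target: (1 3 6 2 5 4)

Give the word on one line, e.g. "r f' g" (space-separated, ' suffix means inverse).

r f' g' f

  after r: (1 6)(2 4 5)
  after f': (1 5 3 4 6 2)
  after g': (1 4 2 6 3 5)
  after f: (1 3 6 2 5 4)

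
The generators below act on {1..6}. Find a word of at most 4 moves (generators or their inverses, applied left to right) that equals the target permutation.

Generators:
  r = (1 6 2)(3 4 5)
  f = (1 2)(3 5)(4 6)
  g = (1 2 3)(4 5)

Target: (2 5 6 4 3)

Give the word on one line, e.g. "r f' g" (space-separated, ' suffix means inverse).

  after g: (1 2 3)(4 5)
  after f: (2 5 6 4 3)

g f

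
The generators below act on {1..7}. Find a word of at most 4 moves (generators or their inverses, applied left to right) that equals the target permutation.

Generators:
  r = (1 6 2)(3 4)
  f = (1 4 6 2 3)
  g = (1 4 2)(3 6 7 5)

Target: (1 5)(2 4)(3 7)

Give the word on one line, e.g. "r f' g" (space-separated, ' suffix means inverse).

  after g': (1 2 4)(3 5 7 6)
  after f: (1 3 5 7 2 6)
  after g': (1 5 6 2 3 7 4)
  after r': (1 5)(2 4)(3 7)

g' f g' r'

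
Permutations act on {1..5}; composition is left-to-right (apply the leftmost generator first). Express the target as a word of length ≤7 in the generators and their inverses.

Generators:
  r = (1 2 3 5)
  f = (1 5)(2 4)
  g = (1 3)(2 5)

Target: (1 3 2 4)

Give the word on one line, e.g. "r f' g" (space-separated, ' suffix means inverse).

f' g' r f' f'

  after f': (1 5)(2 4)
  after g': (1 2 4 5 3)
  after r: (1 3 2 4)
  after f': (1 3 4 5)
  after f': (1 3 2 4)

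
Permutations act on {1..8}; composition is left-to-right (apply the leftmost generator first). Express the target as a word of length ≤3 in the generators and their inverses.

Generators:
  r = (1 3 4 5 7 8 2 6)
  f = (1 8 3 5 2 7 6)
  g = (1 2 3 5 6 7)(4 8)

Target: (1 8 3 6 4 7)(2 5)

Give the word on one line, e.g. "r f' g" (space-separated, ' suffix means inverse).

r' g r

  after r': (1 6 2 8 7 5 4 3)
  after g: (1 7 6 3 2 4 5 8)
  after r: (1 8 3 6 4 7)(2 5)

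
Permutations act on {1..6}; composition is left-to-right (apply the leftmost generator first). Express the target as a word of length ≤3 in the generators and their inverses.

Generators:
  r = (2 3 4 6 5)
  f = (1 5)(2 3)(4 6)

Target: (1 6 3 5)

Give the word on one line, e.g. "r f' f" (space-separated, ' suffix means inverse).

f' r'

  after f': (1 5)(2 3)(4 6)
  after r': (1 6 3 5)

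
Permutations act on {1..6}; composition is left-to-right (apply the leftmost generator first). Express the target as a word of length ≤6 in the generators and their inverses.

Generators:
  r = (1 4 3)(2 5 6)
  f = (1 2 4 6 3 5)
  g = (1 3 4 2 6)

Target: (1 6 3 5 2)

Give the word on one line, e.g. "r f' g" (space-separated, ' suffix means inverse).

g' g' f f

  after g': (1 6 2 4 3)
  after g': (1 2 3 6 4)
  after f: (1 4 2 5)
  after f: (1 6 3 5 2)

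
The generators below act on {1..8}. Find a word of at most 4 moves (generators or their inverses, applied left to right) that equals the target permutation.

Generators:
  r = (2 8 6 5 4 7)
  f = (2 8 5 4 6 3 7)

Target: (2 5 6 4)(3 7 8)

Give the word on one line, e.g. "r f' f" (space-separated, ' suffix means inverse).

  after r: (2 8 6 5 4 7)
  after f: (2 5 6 4)(3 7 8)

r f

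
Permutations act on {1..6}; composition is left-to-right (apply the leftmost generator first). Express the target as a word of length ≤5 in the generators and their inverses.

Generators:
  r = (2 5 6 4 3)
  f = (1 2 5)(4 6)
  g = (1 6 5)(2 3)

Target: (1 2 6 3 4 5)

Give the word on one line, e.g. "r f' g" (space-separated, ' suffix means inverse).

  after g: (1 6 5)(2 3)
  after r': (1 5)(2 4 6)
  after r': (1 2 6 3 4 5)

g r' r'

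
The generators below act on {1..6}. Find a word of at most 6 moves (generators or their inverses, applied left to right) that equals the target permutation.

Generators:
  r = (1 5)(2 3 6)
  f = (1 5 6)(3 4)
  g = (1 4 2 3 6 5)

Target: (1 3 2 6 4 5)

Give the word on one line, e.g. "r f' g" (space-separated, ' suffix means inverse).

g f g r g

  after g: (1 4 2 3 6 5)
  after f: (1 3)(2 4)
  after g: (1 6 5)(3 4)
  after r: (1 2 3 4 6)
  after g: (1 3 2 6 4 5)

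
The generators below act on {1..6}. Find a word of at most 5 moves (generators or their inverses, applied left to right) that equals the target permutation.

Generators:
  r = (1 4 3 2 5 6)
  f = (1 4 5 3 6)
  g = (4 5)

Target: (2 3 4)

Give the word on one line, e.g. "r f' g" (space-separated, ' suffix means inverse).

  after r': (1 6 5 2 3 4)
  after f': (1 3)(2 5)(4 6)
  after r': (1 4 5 3 6)
  after r': (2 3 5 4)
  after g': (2 3 4)

r' f' r' r' g'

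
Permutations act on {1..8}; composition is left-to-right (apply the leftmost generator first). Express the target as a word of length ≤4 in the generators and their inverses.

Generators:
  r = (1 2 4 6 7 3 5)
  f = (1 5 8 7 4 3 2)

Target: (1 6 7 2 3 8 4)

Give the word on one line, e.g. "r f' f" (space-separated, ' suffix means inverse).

f' f' f' r

  after f': (1 2 3 4 7 8 5)
  after f': (1 3 7 5 2 4 8)
  after f': (1 4 5 3 8 2 7)
  after r: (1 6 7 2 3 8 4)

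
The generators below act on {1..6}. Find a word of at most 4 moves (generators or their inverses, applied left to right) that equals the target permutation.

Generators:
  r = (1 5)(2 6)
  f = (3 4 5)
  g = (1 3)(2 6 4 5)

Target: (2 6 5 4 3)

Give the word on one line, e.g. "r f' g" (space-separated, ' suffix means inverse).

g r' g

  after g: (1 3)(2 6 4 5)
  after r': (1 3 5 6 4)
  after g: (2 6 5 4 3)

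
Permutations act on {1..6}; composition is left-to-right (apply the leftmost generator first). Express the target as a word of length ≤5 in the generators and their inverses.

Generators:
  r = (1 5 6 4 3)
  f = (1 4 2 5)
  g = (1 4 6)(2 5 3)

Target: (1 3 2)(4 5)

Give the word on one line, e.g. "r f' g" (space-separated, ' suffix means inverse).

r f' g'

  after r: (1 5 6 4 3)
  after f': (1 2 4 3 5 6)
  after g': (1 3 2)(4 5)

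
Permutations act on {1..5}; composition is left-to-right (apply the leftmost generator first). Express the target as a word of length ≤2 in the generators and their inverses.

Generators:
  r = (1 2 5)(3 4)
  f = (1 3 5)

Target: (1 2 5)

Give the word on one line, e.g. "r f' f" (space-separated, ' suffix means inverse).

  after r': (1 5 2)(3 4)
  after r': (1 2 5)

r' r'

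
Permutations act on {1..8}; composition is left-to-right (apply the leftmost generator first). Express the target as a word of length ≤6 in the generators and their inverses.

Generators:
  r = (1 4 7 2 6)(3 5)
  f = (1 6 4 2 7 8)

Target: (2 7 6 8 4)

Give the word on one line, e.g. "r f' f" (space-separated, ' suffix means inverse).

f' r r f

  after f': (1 8 7 2 4 6)
  after r: (1 8 2 7 6 4)(3 5)
  after r: (1 8 6 7)
  after f: (2 7 6 8 4)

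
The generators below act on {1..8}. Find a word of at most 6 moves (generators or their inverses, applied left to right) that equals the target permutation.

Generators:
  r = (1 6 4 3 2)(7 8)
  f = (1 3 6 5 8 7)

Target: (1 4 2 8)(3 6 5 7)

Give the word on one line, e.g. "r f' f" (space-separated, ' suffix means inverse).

r r f f

  after r: (1 6 4 3 2)(7 8)
  after r: (1 4 2 6 3)
  after f: (1 4 2 5 8 7)
  after f: (1 4 2 8)(3 6 5 7)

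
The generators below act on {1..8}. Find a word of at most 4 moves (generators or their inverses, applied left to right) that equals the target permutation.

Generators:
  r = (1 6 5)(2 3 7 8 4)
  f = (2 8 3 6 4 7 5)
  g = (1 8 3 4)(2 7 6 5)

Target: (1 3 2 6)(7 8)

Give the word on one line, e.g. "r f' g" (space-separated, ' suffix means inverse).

f g f

  after f: (2 8 3 6 4 7 5)
  after g: (1 8 4 6)(2 3 5 7)
  after f: (1 3 2 6)(7 8)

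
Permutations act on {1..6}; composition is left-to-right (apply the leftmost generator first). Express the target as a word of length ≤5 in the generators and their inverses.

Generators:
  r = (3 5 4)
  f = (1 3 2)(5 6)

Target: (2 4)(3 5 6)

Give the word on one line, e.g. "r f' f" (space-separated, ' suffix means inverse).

f' r f' f' r

  after f': (1 2 3)(5 6)
  after r: (1 2 5 6 4 3)
  after f': (1 3 2 6 4)
  after f': (2 5 6 4)
  after r: (2 4)(3 5 6)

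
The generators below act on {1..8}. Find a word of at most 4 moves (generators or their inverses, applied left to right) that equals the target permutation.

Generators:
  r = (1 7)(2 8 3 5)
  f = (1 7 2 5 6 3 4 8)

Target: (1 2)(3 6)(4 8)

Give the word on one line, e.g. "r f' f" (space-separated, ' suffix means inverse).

f' r'

  after f': (1 8 4 3 6 5 2 7)
  after r': (1 2)(3 6)(4 8)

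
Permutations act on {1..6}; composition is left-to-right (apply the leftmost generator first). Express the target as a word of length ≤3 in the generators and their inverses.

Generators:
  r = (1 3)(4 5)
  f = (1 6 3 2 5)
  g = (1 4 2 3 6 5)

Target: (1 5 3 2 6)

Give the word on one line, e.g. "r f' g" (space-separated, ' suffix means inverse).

  after r': (1 3)(4 5)
  after g: (1 6 5 2 3 4)
  after g: (1 5 3 2 6)

r' g g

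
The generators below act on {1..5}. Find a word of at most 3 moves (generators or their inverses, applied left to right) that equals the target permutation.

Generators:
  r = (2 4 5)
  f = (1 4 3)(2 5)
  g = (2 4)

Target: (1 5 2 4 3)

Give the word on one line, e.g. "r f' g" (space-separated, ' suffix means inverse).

f g r'

  after f: (1 4 3)(2 5)
  after g: (1 2 5 4 3)
  after r': (1 5 2 4 3)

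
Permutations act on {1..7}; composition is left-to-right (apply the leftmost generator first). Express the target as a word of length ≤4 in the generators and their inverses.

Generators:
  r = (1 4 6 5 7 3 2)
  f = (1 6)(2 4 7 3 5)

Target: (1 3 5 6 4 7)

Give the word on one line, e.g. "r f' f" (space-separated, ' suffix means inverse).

r' f' r r

  after r': (1 2 3 7 5 6 4)
  after f': (1 5)(2 7 3 4 6)
  after r: (1 7 2 3 6)(4 5)
  after r: (1 3 5 6 4 7)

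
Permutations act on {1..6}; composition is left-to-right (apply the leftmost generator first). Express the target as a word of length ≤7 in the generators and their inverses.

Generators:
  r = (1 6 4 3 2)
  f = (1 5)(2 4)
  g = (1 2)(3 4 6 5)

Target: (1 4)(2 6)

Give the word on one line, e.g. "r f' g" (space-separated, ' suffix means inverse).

g' f' r' f' r

  after g': (1 2)(3 5 6 4)
  after f': (1 4 3)(2 5 6)
  after r': (1 6 3 2 5)
  after f': (1 6 3 4 2)
  after r: (1 4)(2 6)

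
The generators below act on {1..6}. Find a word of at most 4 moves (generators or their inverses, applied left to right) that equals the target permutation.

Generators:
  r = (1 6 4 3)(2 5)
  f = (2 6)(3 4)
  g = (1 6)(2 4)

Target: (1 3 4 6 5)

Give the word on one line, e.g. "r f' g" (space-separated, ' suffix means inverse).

r' g' f r

  after r': (1 3 4 6)(2 5)
  after g': (1 3 2 5 4)
  after f: (1 4)(2 5 3 6)
  after r: (1 3 4 6 5)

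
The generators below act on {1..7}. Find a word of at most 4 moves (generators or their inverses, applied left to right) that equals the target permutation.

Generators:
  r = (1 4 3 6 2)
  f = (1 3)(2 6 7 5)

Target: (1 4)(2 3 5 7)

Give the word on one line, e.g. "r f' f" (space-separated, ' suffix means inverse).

  after r: (1 4 3 6 2)
  after r: (1 3 2 4 6)
  after f': (2 4)(3 5 7 6)
  after r: (1 4)(2 3 5 7)

r r f' r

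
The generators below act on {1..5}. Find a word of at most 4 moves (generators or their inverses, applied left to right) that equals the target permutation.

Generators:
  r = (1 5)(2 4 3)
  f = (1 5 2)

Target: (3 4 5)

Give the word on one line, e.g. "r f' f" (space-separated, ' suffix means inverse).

f r r f'

  after f: (1 5 2)
  after r: (2 5 4 3)
  after r: (1 5 3 4 2)
  after f': (3 4 5)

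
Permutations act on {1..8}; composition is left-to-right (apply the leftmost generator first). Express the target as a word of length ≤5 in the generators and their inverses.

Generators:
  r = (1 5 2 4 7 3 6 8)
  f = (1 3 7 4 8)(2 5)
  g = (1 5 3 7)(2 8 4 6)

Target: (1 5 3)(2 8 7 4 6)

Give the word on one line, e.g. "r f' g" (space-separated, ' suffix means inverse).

  after r': (1 8 6 3 7 4 2 5)
  after g': (1 2)(4 6 5 7 8)
  after f': (1 5 3)(2 8 7 4 6)

r' g' f'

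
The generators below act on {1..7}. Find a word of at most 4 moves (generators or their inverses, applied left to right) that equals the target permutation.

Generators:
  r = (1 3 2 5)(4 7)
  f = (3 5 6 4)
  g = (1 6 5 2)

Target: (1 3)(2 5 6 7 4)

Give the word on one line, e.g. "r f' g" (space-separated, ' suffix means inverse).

f r

  after f: (3 5 6 4)
  after r: (1 3)(2 5 6 7 4)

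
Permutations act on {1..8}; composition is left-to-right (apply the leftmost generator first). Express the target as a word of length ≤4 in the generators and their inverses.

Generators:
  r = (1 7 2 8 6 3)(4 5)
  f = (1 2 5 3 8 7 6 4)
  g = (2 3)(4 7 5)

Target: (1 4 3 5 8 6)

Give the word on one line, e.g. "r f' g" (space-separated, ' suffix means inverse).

  after f: (1 2 5 3 8 7 6 4)
  after f: (1 5 8 6)(2 3 7 4)
  after g: (1 4 3 5 8 6)

f f g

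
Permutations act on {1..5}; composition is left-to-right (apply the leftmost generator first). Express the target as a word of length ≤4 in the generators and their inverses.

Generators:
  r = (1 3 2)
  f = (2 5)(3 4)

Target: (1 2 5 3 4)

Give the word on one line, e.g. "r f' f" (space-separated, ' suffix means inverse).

  after f: (2 5)(3 4)
  after r': (1 2 5 3 4)

f r'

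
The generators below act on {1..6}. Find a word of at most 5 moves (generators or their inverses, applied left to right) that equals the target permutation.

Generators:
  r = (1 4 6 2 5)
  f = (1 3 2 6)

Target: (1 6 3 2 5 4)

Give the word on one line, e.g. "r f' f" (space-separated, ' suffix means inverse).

f r r f f

  after f: (1 3 2 6)
  after r: (1 3 5)(4 6)
  after r: (1 3)(2 5 4)
  after f: (1 2 5 4 6)
  after f: (1 6 3 2 5 4)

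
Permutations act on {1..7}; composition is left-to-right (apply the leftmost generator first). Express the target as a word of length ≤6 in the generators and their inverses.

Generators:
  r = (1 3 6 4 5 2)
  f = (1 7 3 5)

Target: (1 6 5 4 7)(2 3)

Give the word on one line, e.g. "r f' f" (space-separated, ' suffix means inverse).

  after r': (1 2 5 4 6 3)
  after r': (1 5 6)(2 4 3)
  after r': (1 4)(2 6)(3 5)
  after f: (1 4 7 3)(2 6)
  after r': (1 6 5 4 7)(2 3)

r' r' r' f r'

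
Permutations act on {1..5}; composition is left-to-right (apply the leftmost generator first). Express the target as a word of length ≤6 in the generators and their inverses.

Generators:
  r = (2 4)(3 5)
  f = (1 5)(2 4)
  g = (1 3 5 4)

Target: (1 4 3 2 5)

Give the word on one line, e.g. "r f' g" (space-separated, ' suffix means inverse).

g' f' g f

  after g': (1 4 5 3)
  after f': (1 2 4)(3 5)
  after g: (1 2)(3 4)
  after f: (1 4 3 2 5)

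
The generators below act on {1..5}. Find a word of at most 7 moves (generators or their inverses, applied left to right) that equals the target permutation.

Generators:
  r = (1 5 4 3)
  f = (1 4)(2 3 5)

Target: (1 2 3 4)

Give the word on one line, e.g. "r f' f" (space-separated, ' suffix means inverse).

f f r' f' r

  after f: (1 4)(2 3 5)
  after f: (2 5 3)
  after r': (1 3 2)(4 5)
  after f': (1 2 4 3 5)
  after r: (1 2 3 4)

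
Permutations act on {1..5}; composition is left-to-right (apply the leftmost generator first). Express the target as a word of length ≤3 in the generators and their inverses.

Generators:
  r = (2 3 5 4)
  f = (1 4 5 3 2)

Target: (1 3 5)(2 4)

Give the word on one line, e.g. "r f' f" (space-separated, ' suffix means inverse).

  after f: (1 4 5 3 2)
  after r': (1 5 2)(3 4)
  after f: (1 3 5)(2 4)

f r' f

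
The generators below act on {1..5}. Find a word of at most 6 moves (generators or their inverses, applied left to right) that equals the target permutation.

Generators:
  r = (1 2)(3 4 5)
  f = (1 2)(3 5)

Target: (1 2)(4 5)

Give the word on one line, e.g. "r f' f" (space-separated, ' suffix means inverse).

  after f': (1 2)(3 5)
  after r': (3 4)
  after r': (1 2)(4 5)
  after f: (3 5 4)
  after f: (1 2)(4 5)

f' r' r' f f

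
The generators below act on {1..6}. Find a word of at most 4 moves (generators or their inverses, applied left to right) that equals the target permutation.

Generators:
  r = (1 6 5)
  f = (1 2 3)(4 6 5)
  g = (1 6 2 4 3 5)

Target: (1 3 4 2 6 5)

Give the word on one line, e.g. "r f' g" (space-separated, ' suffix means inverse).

  after r': (1 5 6)
  after g': (1 3 4 2 6 5)

r' g'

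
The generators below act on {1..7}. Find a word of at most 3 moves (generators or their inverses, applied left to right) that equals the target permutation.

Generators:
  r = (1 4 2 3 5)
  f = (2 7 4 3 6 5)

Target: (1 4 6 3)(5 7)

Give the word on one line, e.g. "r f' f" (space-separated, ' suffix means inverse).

f f r

  after f: (2 7 4 3 6 5)
  after f: (2 4 6)(3 5 7)
  after r: (1 4 6 3)(5 7)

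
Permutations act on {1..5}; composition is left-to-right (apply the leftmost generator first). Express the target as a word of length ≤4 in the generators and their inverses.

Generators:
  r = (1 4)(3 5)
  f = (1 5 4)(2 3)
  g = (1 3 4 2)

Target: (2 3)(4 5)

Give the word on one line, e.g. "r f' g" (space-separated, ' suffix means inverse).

g' r' g

  after g': (1 2 4 3)
  after r': (1 2)(3 4 5)
  after g: (2 3)(4 5)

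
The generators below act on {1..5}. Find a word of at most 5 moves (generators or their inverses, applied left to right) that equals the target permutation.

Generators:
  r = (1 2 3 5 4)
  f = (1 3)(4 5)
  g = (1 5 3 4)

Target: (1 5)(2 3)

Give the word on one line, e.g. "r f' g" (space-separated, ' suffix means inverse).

  after f': (1 3)(4 5)
  after r: (1 5)(2 3)
  after f: (1 4 5 3 2)
  after f: (1 5)(2 3)

f' r f f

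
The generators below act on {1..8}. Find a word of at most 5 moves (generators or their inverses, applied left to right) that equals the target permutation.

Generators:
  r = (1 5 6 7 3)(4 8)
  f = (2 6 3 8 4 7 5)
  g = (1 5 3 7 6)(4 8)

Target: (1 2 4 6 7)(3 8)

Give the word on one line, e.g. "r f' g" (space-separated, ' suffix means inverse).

  after f: (2 6 3 8 4 7 5)
  after g': (1 6 5 2 7)(3 4)
  after f': (1 2 4 6 7)(3 8)

f g' f'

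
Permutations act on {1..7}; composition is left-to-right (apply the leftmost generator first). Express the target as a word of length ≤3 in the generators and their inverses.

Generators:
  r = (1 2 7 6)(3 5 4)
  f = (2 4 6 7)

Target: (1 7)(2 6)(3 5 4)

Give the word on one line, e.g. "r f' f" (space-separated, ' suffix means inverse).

r' r'

  after r': (1 6 7 2)(3 4 5)
  after r': (1 7)(2 6)(3 5 4)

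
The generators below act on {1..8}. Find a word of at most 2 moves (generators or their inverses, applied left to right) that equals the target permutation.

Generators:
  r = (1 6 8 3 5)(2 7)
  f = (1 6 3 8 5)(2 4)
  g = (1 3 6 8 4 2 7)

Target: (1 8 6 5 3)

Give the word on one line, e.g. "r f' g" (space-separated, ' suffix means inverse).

  after f': (1 5 8 3 6)(2 4)
  after f': (1 8 6 5 3)

f' f'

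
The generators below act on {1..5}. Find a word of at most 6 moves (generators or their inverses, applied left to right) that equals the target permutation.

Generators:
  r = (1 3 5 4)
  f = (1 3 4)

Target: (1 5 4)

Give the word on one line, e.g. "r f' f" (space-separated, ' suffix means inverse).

f r' f r f'

  after f: (1 3 4)
  after r': (3 5)
  after f: (1 3 5 4)
  after r: (1 5)(3 4)
  after f': (1 5 4)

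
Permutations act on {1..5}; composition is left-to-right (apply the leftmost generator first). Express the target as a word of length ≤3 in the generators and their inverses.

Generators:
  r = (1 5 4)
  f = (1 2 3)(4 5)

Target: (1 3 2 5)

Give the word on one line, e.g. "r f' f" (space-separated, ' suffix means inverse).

  after f': (1 3 2)(4 5)
  after r': (1 3 2 4)
  after r': (1 3 2 5)

f' r' r'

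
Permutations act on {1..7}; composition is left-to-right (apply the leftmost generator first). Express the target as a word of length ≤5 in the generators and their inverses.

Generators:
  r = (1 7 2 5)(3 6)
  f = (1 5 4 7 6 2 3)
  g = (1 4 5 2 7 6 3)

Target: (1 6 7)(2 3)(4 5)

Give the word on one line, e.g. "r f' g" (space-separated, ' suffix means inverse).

  after r': (1 5 2 7)(3 6)
  after r': (1 2)(5 7)
  after f': (1 6 7)(2 3)(4 5)

r' r' f'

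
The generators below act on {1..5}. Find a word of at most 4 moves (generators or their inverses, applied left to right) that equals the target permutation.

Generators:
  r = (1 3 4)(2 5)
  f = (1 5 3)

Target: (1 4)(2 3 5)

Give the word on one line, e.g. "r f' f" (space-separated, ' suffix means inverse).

r' f' f'

  after r': (1 4 3)(2 5)
  after f': (1 4 5 2)
  after f': (1 4)(2 3 5)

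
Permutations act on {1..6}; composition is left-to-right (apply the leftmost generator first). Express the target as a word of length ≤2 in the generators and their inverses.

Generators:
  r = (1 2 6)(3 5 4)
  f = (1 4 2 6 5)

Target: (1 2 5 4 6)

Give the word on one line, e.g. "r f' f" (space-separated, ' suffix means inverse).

  after f: (1 4 2 6 5)
  after f: (1 2 5 4 6)

f f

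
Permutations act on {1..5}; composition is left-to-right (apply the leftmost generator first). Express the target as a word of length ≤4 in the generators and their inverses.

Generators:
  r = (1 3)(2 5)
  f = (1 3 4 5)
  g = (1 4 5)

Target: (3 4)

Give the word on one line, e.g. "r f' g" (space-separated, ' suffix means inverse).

g' f

  after g': (1 5 4)
  after f: (3 4)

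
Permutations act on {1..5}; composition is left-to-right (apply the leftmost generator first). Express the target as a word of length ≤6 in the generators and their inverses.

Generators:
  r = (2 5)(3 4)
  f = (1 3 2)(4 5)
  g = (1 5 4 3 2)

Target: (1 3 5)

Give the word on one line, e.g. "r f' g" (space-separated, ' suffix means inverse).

  after g: (1 5 4 3 2)
  after r': (1 2)(3 5)
  after f: (2 3 4 5)
  after f: (1 3 5)

g r' f f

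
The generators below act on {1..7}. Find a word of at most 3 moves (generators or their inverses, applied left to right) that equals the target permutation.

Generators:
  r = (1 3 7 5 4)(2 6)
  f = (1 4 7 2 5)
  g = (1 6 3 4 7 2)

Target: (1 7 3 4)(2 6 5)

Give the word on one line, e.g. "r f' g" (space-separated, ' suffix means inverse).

  after r': (1 4 5 7 3)(2 6)
  after f: (1 7 3 4)(2 6 5)

r' f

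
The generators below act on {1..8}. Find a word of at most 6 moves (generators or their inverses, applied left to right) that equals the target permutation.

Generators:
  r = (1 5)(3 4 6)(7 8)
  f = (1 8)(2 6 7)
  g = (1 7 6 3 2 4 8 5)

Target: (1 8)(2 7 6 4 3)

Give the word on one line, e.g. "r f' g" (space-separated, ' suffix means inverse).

  after g: (1 7 6 3 2 4 8 5)
  after r': (1 8)(2 3)(4 7)
  after f: (2 3 6 7 4)
  after r': (1 5)(2 6 8 7 3 4)
  after g': (1 8)(2 7 6 4 3)

g r' f r' g'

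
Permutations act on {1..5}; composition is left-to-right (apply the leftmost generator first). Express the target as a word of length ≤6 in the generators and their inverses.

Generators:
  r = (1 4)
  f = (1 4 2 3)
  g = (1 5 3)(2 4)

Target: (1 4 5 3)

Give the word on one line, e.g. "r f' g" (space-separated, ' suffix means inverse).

  after f: (1 4 2 3)
  after r: (2 3 4)
  after f: (1 4 3 2)
  after f: (1 2 4)
  after g: (1 4 5 3)

f r f f g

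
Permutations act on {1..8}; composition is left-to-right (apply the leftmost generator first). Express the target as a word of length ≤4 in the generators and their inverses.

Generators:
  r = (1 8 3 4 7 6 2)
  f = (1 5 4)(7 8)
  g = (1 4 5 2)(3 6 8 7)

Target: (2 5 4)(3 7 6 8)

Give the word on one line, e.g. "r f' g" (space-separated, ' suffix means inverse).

g' g' f'

  after g': (1 2 5 4)(3 7 8 6)
  after g': (1 5)(2 4)(3 8)(6 7)
  after f': (2 5 4)(3 7 6 8)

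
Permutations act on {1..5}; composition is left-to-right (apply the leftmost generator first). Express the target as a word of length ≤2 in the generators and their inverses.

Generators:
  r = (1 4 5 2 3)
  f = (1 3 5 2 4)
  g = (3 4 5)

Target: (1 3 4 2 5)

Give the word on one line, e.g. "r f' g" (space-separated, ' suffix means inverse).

g' r'

  after g': (3 5 4)
  after r': (1 3 4 2 5)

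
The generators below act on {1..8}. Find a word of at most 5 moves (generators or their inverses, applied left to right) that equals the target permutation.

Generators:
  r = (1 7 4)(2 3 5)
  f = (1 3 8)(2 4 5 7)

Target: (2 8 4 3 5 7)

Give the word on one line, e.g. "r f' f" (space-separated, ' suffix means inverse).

f f r' f

  after f: (1 3 8)(2 4 5 7)
  after f: (1 8 3)(2 5)(4 7)
  after r': (1 8 2 3 4)
  after f: (2 8 4 3 5 7)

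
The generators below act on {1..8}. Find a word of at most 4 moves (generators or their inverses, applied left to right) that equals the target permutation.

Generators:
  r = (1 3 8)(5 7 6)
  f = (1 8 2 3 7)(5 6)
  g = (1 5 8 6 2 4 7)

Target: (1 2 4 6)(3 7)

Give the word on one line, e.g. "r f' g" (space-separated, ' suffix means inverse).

  after f: (1 8 2 3 7)(5 6)
  after g': (1 5 8 6)(2 3 4)
  after f': (1 6 7 3 4 8 5)
  after g: (1 2 4 6)(3 7)

f g' f' g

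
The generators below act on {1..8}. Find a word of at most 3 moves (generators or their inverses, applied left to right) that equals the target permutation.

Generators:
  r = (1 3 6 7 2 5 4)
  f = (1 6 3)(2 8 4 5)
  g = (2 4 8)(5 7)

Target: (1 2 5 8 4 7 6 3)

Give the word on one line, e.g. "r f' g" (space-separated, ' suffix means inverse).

r' g'

  after r': (1 4 5 2 7 6 3)
  after g': (1 2 5 8 4 7 6 3)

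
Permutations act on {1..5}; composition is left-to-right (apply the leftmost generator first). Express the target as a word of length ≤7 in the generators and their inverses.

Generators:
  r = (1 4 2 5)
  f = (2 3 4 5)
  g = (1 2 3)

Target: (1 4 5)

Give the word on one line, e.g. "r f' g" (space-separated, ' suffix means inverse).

  after g: (1 2 3)
  after r': (1 4)(2 3 5)
  after f: (1 5 3 2 4)
  after f: (1 2 5 4)
  after r': (1 4 5)

g r' f f r'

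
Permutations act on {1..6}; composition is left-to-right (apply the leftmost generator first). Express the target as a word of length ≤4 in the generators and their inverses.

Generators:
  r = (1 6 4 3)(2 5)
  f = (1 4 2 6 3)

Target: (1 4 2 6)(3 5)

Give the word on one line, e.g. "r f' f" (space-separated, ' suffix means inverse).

  after f: (1 4 2 6 3)
  after r: (1 3 6)(2 4 5)
  after f': (1 6 3 2)(4 5)
  after r: (1 4 2 6)(3 5)

f r f' r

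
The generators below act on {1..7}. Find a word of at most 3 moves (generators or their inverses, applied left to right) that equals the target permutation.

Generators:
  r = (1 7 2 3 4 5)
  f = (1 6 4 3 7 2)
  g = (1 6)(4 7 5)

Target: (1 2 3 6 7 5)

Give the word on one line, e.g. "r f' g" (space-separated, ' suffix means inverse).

g f' f'

  after g: (1 6)(4 7 5)
  after f': (2 7 5 6)(3 4)
  after f': (1 2 3 6 7 5)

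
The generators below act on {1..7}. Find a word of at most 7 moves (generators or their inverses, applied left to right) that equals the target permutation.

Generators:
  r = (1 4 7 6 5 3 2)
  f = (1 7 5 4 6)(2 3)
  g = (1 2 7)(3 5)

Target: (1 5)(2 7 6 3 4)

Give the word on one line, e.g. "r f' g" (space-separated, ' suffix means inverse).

r' g' g' r' f'

  after r': (1 2 3 5 6 7 4)
  after g': (2 5 6)(4 7)
  after g': (1 7 4 2 3 5 6)
  after r': (1 4 3 6 2 5 7)
  after f': (1 5)(2 7 6 3 4)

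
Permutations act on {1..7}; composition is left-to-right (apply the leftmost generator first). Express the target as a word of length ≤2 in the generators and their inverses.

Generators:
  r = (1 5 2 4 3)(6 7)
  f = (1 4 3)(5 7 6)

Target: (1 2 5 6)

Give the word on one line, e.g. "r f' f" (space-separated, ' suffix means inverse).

f r'

  after f: (1 4 3)(5 7 6)
  after r': (1 2 5 6)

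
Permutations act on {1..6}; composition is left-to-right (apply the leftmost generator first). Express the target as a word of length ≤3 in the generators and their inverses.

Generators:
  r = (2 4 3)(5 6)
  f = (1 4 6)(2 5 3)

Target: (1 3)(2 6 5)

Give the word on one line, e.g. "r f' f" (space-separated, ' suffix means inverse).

f' r' f

  after f': (1 6 4)(2 3 5)
  after r': (1 5 3 6 2 4)
  after f: (1 3)(2 6 5)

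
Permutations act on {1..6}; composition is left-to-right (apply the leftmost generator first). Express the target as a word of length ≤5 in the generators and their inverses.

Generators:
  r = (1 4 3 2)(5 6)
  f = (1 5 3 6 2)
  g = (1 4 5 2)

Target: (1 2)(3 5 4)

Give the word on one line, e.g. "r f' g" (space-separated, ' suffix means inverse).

r g r' f' r

  after r: (1 4 3 2)(5 6)
  after g: (1 5 6 2 4 3)
  after r': (1 6 3 2)
  after f': (1 3 6 5)
  after r: (1 2)(3 5 4)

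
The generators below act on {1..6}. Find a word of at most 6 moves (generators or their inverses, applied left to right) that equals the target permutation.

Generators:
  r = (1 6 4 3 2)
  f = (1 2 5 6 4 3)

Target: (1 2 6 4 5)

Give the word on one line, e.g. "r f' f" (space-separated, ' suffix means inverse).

  after r: (1 6 4 3 2)
  after r: (1 4 2 6 3)
  after f': (1 6 4)(2 5)
  after r': (2 5 3 4)
  after f: (1 2 6 4 5)

r r f' r' f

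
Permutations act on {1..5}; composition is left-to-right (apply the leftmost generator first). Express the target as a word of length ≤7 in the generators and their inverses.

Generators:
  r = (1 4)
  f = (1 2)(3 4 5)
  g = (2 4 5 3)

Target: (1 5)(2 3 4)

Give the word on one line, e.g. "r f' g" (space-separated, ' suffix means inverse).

g' f g' r g'

  after g': (2 3 5 4)
  after f: (1 2 4)
  after g': (1 3 5 4)
  after r: (1 3 5)
  after g': (1 5)(2 3 4)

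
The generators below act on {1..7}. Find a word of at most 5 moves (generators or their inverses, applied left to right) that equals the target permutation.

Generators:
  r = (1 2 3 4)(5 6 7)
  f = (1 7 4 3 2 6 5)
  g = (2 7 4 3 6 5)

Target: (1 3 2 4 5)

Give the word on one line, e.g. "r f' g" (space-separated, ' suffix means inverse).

  after g': (2 5 6 3 4 7)
  after r': (1 4 6 2 7)
  after f: (1 3 2 4 5)

g' r' f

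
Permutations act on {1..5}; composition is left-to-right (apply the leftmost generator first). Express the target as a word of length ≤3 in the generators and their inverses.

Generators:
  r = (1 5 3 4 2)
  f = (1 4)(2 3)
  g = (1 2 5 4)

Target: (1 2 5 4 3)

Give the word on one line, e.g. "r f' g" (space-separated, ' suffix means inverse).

f r' f'

  after f: (1 4)(2 3)
  after r': (1 3 4 2 5)
  after f': (1 2 5 4 3)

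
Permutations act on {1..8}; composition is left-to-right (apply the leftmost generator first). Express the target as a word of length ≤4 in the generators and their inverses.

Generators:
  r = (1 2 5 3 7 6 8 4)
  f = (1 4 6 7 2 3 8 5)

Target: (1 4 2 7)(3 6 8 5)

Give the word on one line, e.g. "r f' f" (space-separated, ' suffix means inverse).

  after f: (1 4 6 7 2 3 8 5)
  after r': (1 8 2 5 4 7)(3 6)
  after r': (1 6 5 8)(3 7 4)
  after f': (1 4 2 7)(3 6 8 5)

f r' r' f'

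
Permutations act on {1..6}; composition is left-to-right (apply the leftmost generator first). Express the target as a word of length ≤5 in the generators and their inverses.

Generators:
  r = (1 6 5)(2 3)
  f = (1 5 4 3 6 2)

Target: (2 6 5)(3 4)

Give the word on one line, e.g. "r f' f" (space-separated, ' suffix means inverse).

  after r: (1 6 5)(2 3)
  after f: (1 2 6 4 3)
  after f: (3 5 4 6)
  after f: (1 5 3 4 2)
  after r: (2 6 5)(3 4)

r f f f r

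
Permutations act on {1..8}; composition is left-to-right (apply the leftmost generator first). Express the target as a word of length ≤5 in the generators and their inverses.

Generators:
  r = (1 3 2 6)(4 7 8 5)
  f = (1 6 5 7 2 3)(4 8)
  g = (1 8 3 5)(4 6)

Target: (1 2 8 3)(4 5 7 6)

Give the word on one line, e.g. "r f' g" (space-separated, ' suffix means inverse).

f' g' r' f

  after f': (1 3 2 7 5 6)(4 8)
  after g': (1 8 6 5 4)(2 7 3)
  after r': (1 7)(2 4 6 8)
  after f: (1 2 8 3)(4 5 7 6)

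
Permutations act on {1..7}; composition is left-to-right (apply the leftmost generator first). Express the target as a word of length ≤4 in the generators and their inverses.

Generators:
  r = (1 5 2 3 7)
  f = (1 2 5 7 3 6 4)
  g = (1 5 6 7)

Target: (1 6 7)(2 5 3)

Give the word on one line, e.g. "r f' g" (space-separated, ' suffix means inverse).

  after g: (1 5 6 7)
  after g: (1 6)(5 7)
  after r': (1 6 7)(2 5 3)

g g r'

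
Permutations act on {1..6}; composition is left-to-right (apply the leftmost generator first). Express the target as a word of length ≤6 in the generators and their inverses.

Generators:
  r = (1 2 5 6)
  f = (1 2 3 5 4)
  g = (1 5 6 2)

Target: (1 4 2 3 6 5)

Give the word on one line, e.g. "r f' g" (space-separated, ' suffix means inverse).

g' f' r' r' f

  after g': (1 2 6 5)
  after f': (2 6 3)(4 5)
  after r': (1 6 3)(2 5 4)
  after r': (1 5 4)(3 6)
  after f: (1 4 2 3 6 5)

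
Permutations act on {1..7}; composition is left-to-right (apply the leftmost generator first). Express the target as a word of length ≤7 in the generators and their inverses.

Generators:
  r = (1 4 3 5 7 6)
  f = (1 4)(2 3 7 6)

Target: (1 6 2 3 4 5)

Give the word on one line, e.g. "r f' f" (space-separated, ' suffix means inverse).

r f r f' r'

  after r: (1 4 3 5 7 6)
  after f: (2 3 5 6 4 7)
  after r: (1 4 6 3 7 2 5)
  after f': (2 5 4 7 6)
  after r': (1 6 2 3 4 5)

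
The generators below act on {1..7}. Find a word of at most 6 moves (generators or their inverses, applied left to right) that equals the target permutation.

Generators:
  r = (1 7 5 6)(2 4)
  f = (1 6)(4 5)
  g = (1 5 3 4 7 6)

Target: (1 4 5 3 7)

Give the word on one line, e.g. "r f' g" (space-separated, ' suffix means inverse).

  after g': (1 6 7 4 3 5)
  after r: (2 4 3 6 5 7)
  after r: (1 7 4 3)
  after f: (1 7 5 4 3 6)
  after g': (1 4 5 3 7)

g' r r f g'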